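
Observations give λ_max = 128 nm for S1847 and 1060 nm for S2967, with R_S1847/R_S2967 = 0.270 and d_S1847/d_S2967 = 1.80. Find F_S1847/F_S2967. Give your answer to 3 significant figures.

Wien's law: T_S1847/T_S2967 = λ_S2967/λ_S1847 = 1060/128 = 8.281.
L_S1847/L_S2967 = (R_S1847/R_S2967)²(T_S1847/T_S2967)⁴ = (0.270)²(8.281)⁴ = 342.9.
F_S1847/F_S2967 = (L_S1847/L_S2967)/(d_S1847/d_S2967)² = 342.9/(1.80)² = 105.8.

106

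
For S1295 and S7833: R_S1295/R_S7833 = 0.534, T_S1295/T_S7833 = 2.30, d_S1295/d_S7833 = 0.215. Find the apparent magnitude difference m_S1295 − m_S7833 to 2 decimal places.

L_S1295/L_S7833 = (0.534)²(2.30)⁴ = 7.980.
F_S1295/F_S7833 = (L_S1295/L_S7833)/(d_S1295/d_S7833)² = 7.980/0.04622 = 172.6.
m_S1295 − m_S7833 = −2.5 log₁₀(172.6) = -5.59.

-5.59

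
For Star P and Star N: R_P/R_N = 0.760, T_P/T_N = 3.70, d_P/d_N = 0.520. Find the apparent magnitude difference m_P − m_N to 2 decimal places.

L_P/L_N = (0.760)²(3.70)⁴ = 108.3.
F_P/F_N = (L_P/L_N)/(d_P/d_N)² = 108.3/0.2704 = 400.3.
m_P − m_N = −2.5 log₁₀(400.3) = -6.51.

-6.51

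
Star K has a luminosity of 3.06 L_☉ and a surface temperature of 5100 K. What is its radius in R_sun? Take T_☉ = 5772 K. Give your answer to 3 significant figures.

2.24 R_sun

R/R_☉ = √(L/L_☉) / (T/T_☉)² = √(3.06) / (0.8836)²
       = 1.749 / 0.7807 = 2.241.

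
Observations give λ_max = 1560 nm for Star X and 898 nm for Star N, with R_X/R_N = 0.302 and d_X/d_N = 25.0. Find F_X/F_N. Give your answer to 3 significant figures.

Wien's law: T_X/T_N = λ_N/λ_X = 898/1560 = 0.5756.
L_X/L_N = (R_X/R_N)²(T_X/T_N)⁴ = (0.302)²(0.5756)⁴ = 0.01001.
F_X/F_N = (L_X/L_N)/(d_X/d_N)² = 0.01001/(25.0)² = 1.602×10^-5.

1.60×10^-5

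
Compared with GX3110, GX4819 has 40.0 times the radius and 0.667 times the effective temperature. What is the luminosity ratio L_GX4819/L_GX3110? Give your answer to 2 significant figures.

From the Stefan–Boltzmann law, L ∝ R²T⁴, so
L_GX4819/L_GX3110 = (R_GX4819/R_GX3110)² (T_GX4819/T_GX3110)⁴ = (40.0)² × (0.667)⁴ = 1600 × 0.1979 = 316.7.

3.2×10^2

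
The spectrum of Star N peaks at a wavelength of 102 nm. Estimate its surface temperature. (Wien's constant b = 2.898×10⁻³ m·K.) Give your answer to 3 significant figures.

2.84×10^4 K

T = b/λ_max = 2.898×10⁻³ / (102×10⁻⁹) = 2.841×10^4 K.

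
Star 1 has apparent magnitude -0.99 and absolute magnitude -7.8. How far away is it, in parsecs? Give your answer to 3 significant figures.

m − M = 5 log₁₀(d/10 pc)
-0.99 − (-7.8) = 6.81 = 5 log₁₀(d/10)
d = 10 × 10^(6.81/5) = 10 × 10^1.362 = 230.1 pc.

230 pc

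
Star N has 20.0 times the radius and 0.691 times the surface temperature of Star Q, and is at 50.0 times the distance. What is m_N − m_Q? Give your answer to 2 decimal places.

3.59

L_N/L_Q = (20.0)²(0.691)⁴ = 91.20.
F_N/F_Q = (L_N/L_Q)/(d_N/d_Q)² = 91.20/2500 = 0.03648.
m_N − m_Q = −2.5 log₁₀(0.03648) = 3.59.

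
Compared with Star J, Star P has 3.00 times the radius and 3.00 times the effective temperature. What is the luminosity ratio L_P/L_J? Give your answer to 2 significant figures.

From the Stefan–Boltzmann law, L ∝ R²T⁴, so
L_P/L_J = (R_P/R_J)² (T_P/T_J)⁴ = (3.00)² × (3.00)⁴ = 9.000 × 81.00 = 729.0.

7.3×10^2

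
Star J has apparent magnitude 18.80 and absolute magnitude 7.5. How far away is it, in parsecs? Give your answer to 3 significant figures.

m − M = 5 log₁₀(d/10 pc)
18.80 − (7.5) = 11.30 = 5 log₁₀(d/10)
d = 10 × 10^(11.30/5) = 10 × 10^2.260 = 1820 pc.

1.82×10^3 pc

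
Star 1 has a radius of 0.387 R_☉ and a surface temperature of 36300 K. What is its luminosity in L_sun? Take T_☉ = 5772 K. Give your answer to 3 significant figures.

L/L_☉ = (R/R_☉)² (T/T_☉)⁴ = (0.387)² × (36300/5772)⁴
       = 0.1498 × (6.289)⁴ = 0.1498 × 1564 = 234.3.

234 L_sun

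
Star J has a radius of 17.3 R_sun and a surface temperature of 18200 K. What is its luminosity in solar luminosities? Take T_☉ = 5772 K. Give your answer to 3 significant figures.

2.96×10^4 solar luminosities

L/L_☉ = (R/R_☉)² (T/T_☉)⁴ = (17.3)² × (18200/5772)⁴
       = 299.3 × (3.153)⁴ = 299.3 × 98.85 = 2.959×10^4.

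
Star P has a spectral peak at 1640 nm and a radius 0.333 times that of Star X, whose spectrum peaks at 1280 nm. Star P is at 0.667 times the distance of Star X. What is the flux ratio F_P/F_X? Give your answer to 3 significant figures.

0.0925

Wien's law: T_P/T_X = λ_X/λ_P = 1280/1640 = 0.7805.
L_P/L_X = (R_P/R_X)²(T_P/T_X)⁴ = (0.333)²(0.7805)⁴ = 0.04115.
F_P/F_X = (L_P/L_X)/(d_P/d_X)² = 0.04115/(0.667)² = 0.09249.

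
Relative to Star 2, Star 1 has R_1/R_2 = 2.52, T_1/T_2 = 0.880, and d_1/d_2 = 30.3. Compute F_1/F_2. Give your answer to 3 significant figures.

0.00415

L_1/L_2 = (R_1/R_2)²(T_1/T_2)⁴ = (2.52)² × (0.880)⁴ = 3.808.
F_1/F_2 = (L_1/L_2)/(d_1/d_2)² = 3.808 / (30.3)² = 0.004148.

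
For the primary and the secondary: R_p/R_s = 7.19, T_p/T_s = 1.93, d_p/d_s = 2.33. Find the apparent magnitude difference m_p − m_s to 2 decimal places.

-5.30

L_p/L_s = (7.19)²(1.93)⁴ = 717.3.
F_p/F_s = (L_p/L_s)/(d_p/d_s)² = 717.3/5.429 = 132.1.
m_p − m_s = −2.5 log₁₀(132.1) = -5.30.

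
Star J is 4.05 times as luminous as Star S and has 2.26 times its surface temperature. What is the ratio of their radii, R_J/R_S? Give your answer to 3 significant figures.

0.394

L ∝ R²T⁴ gives R ∝ √L / T², so
R_J/R_S = √(4.05) / (2.26)² = 2.012 / 5.108 = 0.3940.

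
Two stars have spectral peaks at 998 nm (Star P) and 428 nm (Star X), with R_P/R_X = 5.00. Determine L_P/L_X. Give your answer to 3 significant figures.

Wien's law gives T ∝ 1/λ_max, so T_P/T_X = λ_X/λ_P = 428/998 = 0.4289.
Then L ∝ R²T⁴ gives L_P/L_X = (5.00)² × (0.4289)⁴ = 25.00 × 0.03383 = 0.8457.

0.846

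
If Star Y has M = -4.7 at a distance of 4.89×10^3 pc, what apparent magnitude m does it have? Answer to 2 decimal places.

8.75

m = M + 5 log₁₀(d/10 pc) = -4.7 + 5 log₁₀(4.89×10^3/10)
  = -4.7 + 5 × 2.689 = -4.7 + 13.45 = 8.75.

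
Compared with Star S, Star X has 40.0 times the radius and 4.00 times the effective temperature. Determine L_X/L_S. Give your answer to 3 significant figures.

4.10×10^5

From the Stefan–Boltzmann law, L ∝ R²T⁴, so
L_X/L_S = (R_X/R_S)² (T_X/T_S)⁴ = (40.0)² × (4.00)⁴ = 1600 × 256.0 = 4.096×10^5.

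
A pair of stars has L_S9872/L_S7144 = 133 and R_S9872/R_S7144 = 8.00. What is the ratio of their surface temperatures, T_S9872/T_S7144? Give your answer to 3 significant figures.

L ∝ R²T⁴ gives T ∝ (L/R²)^(1/4), so
T_S9872/T_S7144 = (133 / 8.00²)^(1/4) = (2.078)^(1/4) = 1.201.

1.20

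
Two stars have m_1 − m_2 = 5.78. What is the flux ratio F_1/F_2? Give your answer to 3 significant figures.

0.00488

F_1/F_2 = 10^(−(m_1 − m_2)/2.5) = 10^(-5.78/2.5) = 10^-2.312 = 0.004875.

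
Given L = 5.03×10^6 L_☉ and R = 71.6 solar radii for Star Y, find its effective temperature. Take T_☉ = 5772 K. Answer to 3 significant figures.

3.23×10^4 K

T/T_☉ = (L/L_☉)^(1/4) / (R/R_☉)^(1/2)
T = 5772 × (5.03×10^6)^(1/4) / √(71.6) = 5772 × 47.36 / 8.462 = 3.230×10^4 K.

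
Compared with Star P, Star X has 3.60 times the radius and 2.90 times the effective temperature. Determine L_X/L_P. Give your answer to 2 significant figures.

From the Stefan–Boltzmann law, L ∝ R²T⁴, so
L_X/L_P = (R_X/R_P)² (T_X/T_P)⁴ = (3.60)² × (2.90)⁴ = 12.96 × 70.73 = 916.6.

9.2×10^2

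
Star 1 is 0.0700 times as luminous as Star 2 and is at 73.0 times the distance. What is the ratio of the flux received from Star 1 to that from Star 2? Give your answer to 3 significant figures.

F = L/(4πd²), so F_1/F_2 = (L_1/L_2) / (d_1/d_2)²
= 0.0700 / (73.0)² = 0.0700 / 5329 = 1.314×10^-5.

1.31×10^-5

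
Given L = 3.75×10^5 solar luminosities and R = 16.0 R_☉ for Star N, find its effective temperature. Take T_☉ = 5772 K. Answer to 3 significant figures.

3.57×10^4 K

T/T_☉ = (L/L_☉)^(1/4) / (R/R_☉)^(1/2)
T = 5772 × (3.75×10^5)^(1/4) / √(16.0) = 5772 × 24.75 / 4.000 = 3.571×10^4 K.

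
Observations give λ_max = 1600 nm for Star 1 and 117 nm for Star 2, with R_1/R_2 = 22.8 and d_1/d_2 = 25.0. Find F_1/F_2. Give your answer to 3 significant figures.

2.38×10^-5

Wien's law: T_1/T_2 = λ_2/λ_1 = 117/1600 = 0.07312.
L_1/L_2 = (R_1/R_2)²(T_1/T_2)⁴ = (22.8)²(0.07312)⁴ = 0.01486.
F_1/F_2 = (L_1/L_2)/(d_1/d_2)² = 0.01486/(25.0)² = 2.378×10^-5.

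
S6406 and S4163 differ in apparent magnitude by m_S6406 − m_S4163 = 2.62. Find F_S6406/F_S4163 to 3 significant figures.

F_S6406/F_S4163 = 10^(−(m_S6406 − m_S4163)/2.5) = 10^(-2.62/2.5) = 10^-1.048 = 0.08954.

0.0895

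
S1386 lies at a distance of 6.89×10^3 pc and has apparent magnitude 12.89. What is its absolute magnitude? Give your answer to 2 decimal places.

-1.30

M = m − 5 log₁₀(d/10 pc) = 12.89 − 5 log₁₀(6.89×10^3/10)
  = 12.89 − 5 × 2.838 = 12.89 − 14.19 = -1.30.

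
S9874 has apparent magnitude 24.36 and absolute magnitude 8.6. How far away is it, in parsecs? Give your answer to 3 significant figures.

m − M = 5 log₁₀(d/10 pc)
24.36 − (8.6) = 15.76 = 5 log₁₀(d/10)
d = 10 × 10^(15.76/5) = 10 × 10^3.152 = 1.419×10^4 pc.

1.42×10^4 pc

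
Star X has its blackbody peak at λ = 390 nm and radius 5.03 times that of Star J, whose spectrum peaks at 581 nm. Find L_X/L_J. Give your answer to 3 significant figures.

125

Wien's law gives T ∝ 1/λ_max, so T_X/T_J = λ_J/λ_X = 581/390 = 1.490.
Then L ∝ R²T⁴ gives L_X/L_J = (5.03)² × (1.490)⁴ = 25.30 × 4.925 = 124.6.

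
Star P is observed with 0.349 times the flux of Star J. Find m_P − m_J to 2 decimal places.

1.14

m_P − m_J = −2.5 log₁₀(F_P/F_J) = −2.5 log₁₀(0.349) = −2.5 × (-0.457) = 1.143.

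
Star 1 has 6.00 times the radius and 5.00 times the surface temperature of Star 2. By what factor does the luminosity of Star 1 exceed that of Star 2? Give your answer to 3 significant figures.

2.25×10^4

From the Stefan–Boltzmann law, L ∝ R²T⁴, so
L_1/L_2 = (R_1/R_2)² (T_1/T_2)⁴ = (6.00)² × (5.00)⁴ = 36.00 × 625.0 = 2.250×10^4.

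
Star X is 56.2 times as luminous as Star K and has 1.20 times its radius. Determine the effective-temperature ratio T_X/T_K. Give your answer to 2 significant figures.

L ∝ R²T⁴ gives T ∝ (L/R²)^(1/4), so
T_X/T_K = (56.2 / 1.20²)^(1/4) = (39.03)^(1/4) = 2.499.

2.5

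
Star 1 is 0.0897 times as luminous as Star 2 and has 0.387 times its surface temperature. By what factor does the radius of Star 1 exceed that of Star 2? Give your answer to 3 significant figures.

2.00

L ∝ R²T⁴ gives R ∝ √L / T², so
R_1/R_2 = √(0.0897) / (0.387)² = 0.2995 / 0.1498 = 2.000.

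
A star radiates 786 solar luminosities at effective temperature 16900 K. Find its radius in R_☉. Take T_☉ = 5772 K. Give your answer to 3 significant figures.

3.27 R_☉

R/R_☉ = √(L/L_☉) / (T/T_☉)² = √(786) / (2.928)²
       = 28.04 / 8.573 = 3.270.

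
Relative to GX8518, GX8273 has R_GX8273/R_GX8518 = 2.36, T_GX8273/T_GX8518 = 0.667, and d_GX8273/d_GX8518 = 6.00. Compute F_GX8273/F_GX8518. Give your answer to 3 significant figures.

L_GX8273/L_GX8518 = (R_GX8273/R_GX8518)²(T_GX8273/T_GX8518)⁴ = (2.36)² × (0.667)⁴ = 1.102.
F_GX8273/F_GX8518 = (L_GX8273/L_GX8518)/(d_GX8273/d_GX8518)² = 1.102 / (6.00)² = 0.03062.

0.0306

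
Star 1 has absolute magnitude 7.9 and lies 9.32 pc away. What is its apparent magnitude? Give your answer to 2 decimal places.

7.75

m = M + 5 log₁₀(d/10 pc) = 7.9 + 5 log₁₀(9.32/10)
  = 7.9 + 5 × -0.031 = 7.9 + -0.15 = 7.75.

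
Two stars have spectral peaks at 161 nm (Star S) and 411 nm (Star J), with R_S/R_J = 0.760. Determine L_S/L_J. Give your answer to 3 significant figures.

Wien's law gives T ∝ 1/λ_max, so T_S/T_J = λ_J/λ_S = 411/161 = 2.553.
Then L ∝ R²T⁴ gives L_S/L_J = (0.760)² × (2.553)⁴ = 0.5776 × 42.47 = 24.53.

24.5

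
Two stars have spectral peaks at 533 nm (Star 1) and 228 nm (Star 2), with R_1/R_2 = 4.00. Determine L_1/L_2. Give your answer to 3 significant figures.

0.536

Wien's law gives T ∝ 1/λ_max, so T_1/T_2 = λ_2/λ_1 = 228/533 = 0.4278.
Then L ∝ R²T⁴ gives L_1/L_2 = (4.00)² × (0.4278)⁴ = 16.00 × 0.03348 = 0.5357.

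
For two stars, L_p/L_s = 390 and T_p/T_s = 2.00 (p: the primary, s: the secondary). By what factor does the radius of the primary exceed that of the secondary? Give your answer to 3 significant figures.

L ∝ R²T⁴ gives R ∝ √L / T², so
R_p/R_s = √(390) / (2.00)² = 19.75 / 4.000 = 4.937.

4.94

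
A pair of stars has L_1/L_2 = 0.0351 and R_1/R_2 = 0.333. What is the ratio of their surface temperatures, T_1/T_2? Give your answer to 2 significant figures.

L ∝ R²T⁴ gives T ∝ (L/R²)^(1/4), so
T_1/T_2 = (0.0351 / 0.333²)^(1/4) = (0.3165)^(1/4) = 0.7501.

0.75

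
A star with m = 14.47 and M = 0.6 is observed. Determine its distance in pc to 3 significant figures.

m − M = 5 log₁₀(d/10 pc)
14.47 − (0.6) = 13.87 = 5 log₁₀(d/10)
d = 10 × 10^(13.87/5) = 10 × 10^2.774 = 5943 pc.

5.94×10^3 pc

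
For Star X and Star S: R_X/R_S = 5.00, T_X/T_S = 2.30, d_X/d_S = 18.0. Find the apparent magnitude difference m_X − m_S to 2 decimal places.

-0.84

L_X/L_S = (5.00)²(2.30)⁴ = 699.6.
F_X/F_S = (L_X/L_S)/(d_X/d_S)² = 699.6/324.0 = 2.159.
m_X − m_S = −2.5 log₁₀(2.159) = -0.84.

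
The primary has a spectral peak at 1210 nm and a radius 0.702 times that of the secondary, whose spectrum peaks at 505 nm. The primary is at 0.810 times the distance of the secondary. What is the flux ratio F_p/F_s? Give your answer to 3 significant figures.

Wien's law: T_p/T_s = λ_s/λ_p = 505/1210 = 0.4174.
L_p/L_s = (R_p/R_s)²(T_p/T_s)⁴ = (0.702)²(0.4174)⁴ = 0.01495.
F_p/F_s = (L_p/L_s)/(d_p/d_s)² = 0.01495/(0.810)² = 0.02279.

0.0228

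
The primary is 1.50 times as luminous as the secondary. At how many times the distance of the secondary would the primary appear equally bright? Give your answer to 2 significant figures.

Equal flux requires L_p/d_p² = L_s/d_s², so d_p/d_s = √(L_p/L_s)
= √(1.50) = 1.225.

1.2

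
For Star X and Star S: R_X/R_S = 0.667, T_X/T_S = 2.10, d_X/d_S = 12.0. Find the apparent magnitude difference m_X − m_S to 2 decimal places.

3.05

L_X/L_S = (0.667)²(2.10)⁴ = 8.652.
F_X/F_S = (L_X/L_S)/(d_X/d_S)² = 8.652/144.0 = 0.06009.
m_X − m_S = −2.5 log₁₀(0.06009) = 3.05.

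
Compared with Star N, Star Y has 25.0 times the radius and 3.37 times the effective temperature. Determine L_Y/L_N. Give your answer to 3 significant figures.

8.06×10^4

From the Stefan–Boltzmann law, L ∝ R²T⁴, so
L_Y/L_N = (R_Y/R_N)² (T_Y/T_N)⁴ = (25.0)² × (3.37)⁴ = 625.0 × 129.0 = 8.061×10^4.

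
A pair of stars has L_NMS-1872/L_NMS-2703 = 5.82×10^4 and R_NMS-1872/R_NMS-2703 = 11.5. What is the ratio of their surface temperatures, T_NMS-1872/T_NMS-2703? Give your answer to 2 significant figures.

L ∝ R²T⁴ gives T ∝ (L/R²)^(1/4), so
T_NMS-1872/T_NMS-2703 = (5.82×10^4 / 11.5²)^(1/4) = (440.1)^(1/4) = 4.580.

4.6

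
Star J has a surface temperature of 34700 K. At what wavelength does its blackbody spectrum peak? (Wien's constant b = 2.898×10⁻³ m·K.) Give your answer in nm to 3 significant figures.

83.5 nm

λ_max = b/T = 2.898×10⁻³ / 34700 = 8.35×10^-8 m = 83.52 nm.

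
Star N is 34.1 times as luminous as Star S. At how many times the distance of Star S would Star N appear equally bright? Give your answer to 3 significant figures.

Equal flux requires L_N/d_N² = L_S/d_S², so d_N/d_S = √(L_N/L_S)
= √(34.1) = 5.840.

5.84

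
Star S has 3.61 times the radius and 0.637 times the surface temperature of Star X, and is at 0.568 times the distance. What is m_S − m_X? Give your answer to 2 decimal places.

L_S/L_X = (3.61)²(0.637)⁴ = 2.146.
F_S/F_X = (L_S/L_X)/(d_S/d_X)² = 2.146/0.3226 = 6.651.
m_S − m_X = −2.5 log₁₀(6.651) = -2.06.

-2.06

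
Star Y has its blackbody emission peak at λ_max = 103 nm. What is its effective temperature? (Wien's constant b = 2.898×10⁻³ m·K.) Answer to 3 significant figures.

T = b/λ_max = 2.898×10⁻³ / (103×10⁻⁹) = 2.814×10^4 K.

2.81×10^4 K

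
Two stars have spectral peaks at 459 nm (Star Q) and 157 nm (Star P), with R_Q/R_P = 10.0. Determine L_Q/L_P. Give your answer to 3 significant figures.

1.37

Wien's law gives T ∝ 1/λ_max, so T_Q/T_P = λ_P/λ_Q = 157/459 = 0.3420.
Then L ∝ R²T⁴ gives L_Q/L_P = (10.0)² × (0.3420)⁴ = 100.0 × 0.01369 = 1.369.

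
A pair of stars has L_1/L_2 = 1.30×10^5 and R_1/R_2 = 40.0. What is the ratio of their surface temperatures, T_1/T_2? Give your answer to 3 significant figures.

L ∝ R²T⁴ gives T ∝ (L/R²)^(1/4), so
T_1/T_2 = (1.30×10^5 / 40.0²)^(1/4) = (81.25)^(1/4) = 3.002.

3.00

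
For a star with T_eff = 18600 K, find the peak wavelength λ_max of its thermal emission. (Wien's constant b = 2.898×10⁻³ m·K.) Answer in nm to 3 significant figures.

λ_max = b/T = 2.898×10⁻³ / 18600 = 1.56×10^-7 m = 155.8 nm.

156 nm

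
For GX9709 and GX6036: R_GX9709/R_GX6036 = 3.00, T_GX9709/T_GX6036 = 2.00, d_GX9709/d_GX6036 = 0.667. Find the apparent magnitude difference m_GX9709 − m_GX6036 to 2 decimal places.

L_GX9709/L_GX6036 = (3.00)²(2.00)⁴ = 144.0.
F_GX9709/F_GX6036 = (L_GX9709/L_GX6036)/(d_GX9709/d_GX6036)² = 144.0/0.4449 = 323.7.
m_GX9709 − m_GX6036 = −2.5 log₁₀(323.7) = -6.28.

-6.28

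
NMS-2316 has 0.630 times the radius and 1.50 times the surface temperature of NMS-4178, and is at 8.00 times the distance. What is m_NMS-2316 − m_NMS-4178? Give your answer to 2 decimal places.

L_NMS-2316/L_NMS-4178 = (0.630)²(1.50)⁴ = 2.009.
F_NMS-2316/F_NMS-4178 = (L_NMS-2316/L_NMS-4178)/(d_NMS-2316/d_NMS-4178)² = 2.009/64.00 = 0.03140.
m_NMS-2316 − m_NMS-4178 = −2.5 log₁₀(0.03140) = 3.76.

3.76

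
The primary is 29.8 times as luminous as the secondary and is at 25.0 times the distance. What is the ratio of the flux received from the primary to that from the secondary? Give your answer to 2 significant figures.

F = L/(4πd²), so F_p/F_s = (L_p/L_s) / (d_p/d_s)²
= 29.8 / (25.0)² = 29.8 / 625.0 = 0.04768.

0.048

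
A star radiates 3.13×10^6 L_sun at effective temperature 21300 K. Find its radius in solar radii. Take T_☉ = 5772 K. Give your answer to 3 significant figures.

R/R_☉ = √(L/L_☉) / (T/T_☉)² = √(3.13×10^6) / (3.690)²
       = 1769 / 13.62 = 129.9.

130 solar radii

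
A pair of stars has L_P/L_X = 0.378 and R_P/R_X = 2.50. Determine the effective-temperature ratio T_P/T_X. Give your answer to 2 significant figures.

L ∝ R²T⁴ gives T ∝ (L/R²)^(1/4), so
T_P/T_X = (0.378 / 2.50²)^(1/4) = (0.06048)^(1/4) = 0.4959.

0.50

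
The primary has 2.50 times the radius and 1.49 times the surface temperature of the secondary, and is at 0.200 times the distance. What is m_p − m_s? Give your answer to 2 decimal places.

-7.22

L_p/L_s = (2.50)²(1.49)⁴ = 30.81.
F_p/F_s = (L_p/L_s)/(d_p/d_s)² = 30.81/0.04000 = 770.1.
m_p − m_s = −2.5 log₁₀(770.1) = -7.22.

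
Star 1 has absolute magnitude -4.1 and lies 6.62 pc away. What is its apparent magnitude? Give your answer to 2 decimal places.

m = M + 5 log₁₀(d/10 pc) = -4.1 + 5 log₁₀(6.62/10)
  = -4.1 + 5 × -0.179 = -4.1 + -0.90 = -5.00.

-5.00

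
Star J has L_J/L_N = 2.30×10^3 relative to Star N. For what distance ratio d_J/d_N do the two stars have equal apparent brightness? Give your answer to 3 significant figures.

Equal flux requires L_J/d_J² = L_N/d_N², so d_J/d_N = √(L_J/L_N)
= √(2.30×10^3) = 47.96.

48.0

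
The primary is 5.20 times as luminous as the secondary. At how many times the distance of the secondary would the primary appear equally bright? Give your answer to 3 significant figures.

Equal flux requires L_p/d_p² = L_s/d_s², so d_p/d_s = √(L_p/L_s)
= √(5.20) = 2.280.

2.28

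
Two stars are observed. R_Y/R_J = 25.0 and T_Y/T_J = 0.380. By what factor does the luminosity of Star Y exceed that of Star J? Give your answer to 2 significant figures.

13

From the Stefan–Boltzmann law, L ∝ R²T⁴, so
L_Y/L_J = (R_Y/R_J)² (T_Y/T_J)⁴ = (25.0)² × (0.380)⁴ = 625.0 × 0.02085 = 13.03.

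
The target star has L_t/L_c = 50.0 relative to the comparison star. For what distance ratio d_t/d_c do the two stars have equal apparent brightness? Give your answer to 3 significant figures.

Equal flux requires L_t/d_t² = L_c/d_c², so d_t/d_c = √(L_t/L_c)
= √(50.0) = 7.071.

7.07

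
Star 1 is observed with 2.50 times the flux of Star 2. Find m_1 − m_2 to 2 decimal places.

-0.99

m_1 − m_2 = −2.5 log₁₀(F_1/F_2) = −2.5 log₁₀(2.50) = −2.5 × (0.398) = -0.995.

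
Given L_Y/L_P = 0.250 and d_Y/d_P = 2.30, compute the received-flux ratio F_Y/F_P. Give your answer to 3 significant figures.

0.0473

F = L/(4πd²), so F_Y/F_P = (L_Y/L_P) / (d_Y/d_P)²
= 0.250 / (2.30)² = 0.250 / 5.290 = 0.04726.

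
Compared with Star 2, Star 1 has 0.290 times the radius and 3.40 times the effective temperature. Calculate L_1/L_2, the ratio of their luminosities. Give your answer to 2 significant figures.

From the Stefan–Boltzmann law, L ∝ R²T⁴, so
L_1/L_2 = (R_1/R_2)² (T_1/T_2)⁴ = (0.290)² × (3.40)⁴ = 0.08410 × 133.6 = 11.24.

11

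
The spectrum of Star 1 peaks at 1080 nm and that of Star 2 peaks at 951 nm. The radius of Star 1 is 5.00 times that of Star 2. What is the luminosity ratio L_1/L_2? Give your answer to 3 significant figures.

15.0

Wien's law gives T ∝ 1/λ_max, so T_1/T_2 = λ_2/λ_1 = 951/1080 = 0.8806.
Then L ∝ R²T⁴ gives L_1/L_2 = (5.00)² × (0.8806)⁴ = 25.00 × 0.6012 = 15.03.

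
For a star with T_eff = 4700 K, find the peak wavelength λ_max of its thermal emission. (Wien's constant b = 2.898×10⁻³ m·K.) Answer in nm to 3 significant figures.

617 nm

λ_max = b/T = 2.898×10⁻³ / 4700 = 6.17×10^-7 m = 616.6 nm.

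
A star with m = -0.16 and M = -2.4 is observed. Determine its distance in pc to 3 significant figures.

m − M = 5 log₁₀(d/10 pc)
-0.16 − (-2.4) = 2.24 = 5 log₁₀(d/10)
d = 10 × 10^(2.24/5) = 10 × 10^0.448 = 28.05 pc.

28.1 pc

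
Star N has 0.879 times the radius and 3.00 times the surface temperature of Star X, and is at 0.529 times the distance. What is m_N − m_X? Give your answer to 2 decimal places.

L_N/L_X = (0.879)²(3.00)⁴ = 62.58.
F_N/F_X = (L_N/L_X)/(d_N/d_X)² = 62.58/0.2798 = 223.6.
m_N − m_X = −2.5 log₁₀(223.6) = -5.87.

-5.87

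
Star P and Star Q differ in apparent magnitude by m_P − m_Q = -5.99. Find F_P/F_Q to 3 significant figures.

249

F_P/F_Q = 10^(−(m_P − m_Q)/2.5) = 10^(5.99/2.5) = 10^2.396 = 248.9.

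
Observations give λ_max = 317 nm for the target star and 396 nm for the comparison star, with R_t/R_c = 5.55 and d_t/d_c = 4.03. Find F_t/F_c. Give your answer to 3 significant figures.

4.62

Wien's law: T_t/T_c = λ_c/λ_t = 396/317 = 1.249.
L_t/L_c = (R_t/R_c)²(T_t/T_c)⁴ = (5.55)²(1.249)⁴ = 75.01.
F_t/F_c = (L_t/L_c)/(d_t/d_c)² = 75.01/(4.03)² = 4.619.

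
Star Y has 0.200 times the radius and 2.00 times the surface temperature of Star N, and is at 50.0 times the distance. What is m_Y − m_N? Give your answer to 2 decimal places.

L_Y/L_N = (0.200)²(2.00)⁴ = 0.6400.
F_Y/F_N = (L_Y/L_N)/(d_Y/d_N)² = 0.6400/2500 = 2.560×10^-4.
m_Y − m_N = −2.5 log₁₀(2.560×10^-4) = 8.98.

8.98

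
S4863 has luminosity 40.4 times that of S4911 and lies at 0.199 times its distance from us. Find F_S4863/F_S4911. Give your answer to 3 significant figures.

F = L/(4πd²), so F_S4863/F_S4911 = (L_S4863/L_S4911) / (d_S4863/d_S4911)²
= 40.4 / (0.199)² = 40.4 / 0.03960 = 1020.

1.02×10^3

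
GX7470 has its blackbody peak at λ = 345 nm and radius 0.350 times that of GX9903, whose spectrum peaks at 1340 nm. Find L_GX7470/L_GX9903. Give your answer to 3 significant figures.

Wien's law gives T ∝ 1/λ_max, so T_GX7470/T_GX9903 = λ_GX9903/λ_GX7470 = 1340/345 = 3.884.
Then L ∝ R²T⁴ gives L_GX7470/L_GX9903 = (0.350)² × (3.884)⁴ = 0.1225 × 227.6 = 27.88.

27.9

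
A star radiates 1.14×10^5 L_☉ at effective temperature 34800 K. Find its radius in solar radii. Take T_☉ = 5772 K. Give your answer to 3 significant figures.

9.29 solar radii

R/R_☉ = √(L/L_☉) / (T/T_☉)² = √(1.14×10^5) / (6.029)²
       = 337.6 / 36.35 = 9.289.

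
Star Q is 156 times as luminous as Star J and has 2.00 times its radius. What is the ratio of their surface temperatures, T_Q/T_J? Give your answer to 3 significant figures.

2.50

L ∝ R²T⁴ gives T ∝ (L/R²)^(1/4), so
T_Q/T_J = (156 / 2.00²)^(1/4) = (39.00)^(1/4) = 2.499.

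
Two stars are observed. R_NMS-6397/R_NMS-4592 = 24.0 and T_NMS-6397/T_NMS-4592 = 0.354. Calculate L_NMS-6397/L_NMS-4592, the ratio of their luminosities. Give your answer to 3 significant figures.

From the Stefan–Boltzmann law, L ∝ R²T⁴, so
L_NMS-6397/L_NMS-4592 = (R_NMS-6397/R_NMS-4592)² (T_NMS-6397/T_NMS-4592)⁴ = (24.0)² × (0.354)⁴ = 576.0 × 0.01570 = 9.046.

9.05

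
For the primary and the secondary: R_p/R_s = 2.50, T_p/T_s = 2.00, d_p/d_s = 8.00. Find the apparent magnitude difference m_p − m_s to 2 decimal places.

L_p/L_s = (2.50)²(2.00)⁴ = 100.0.
F_p/F_s = (L_p/L_s)/(d_p/d_s)² = 100.0/64.00 = 1.562.
m_p − m_s = −2.5 log₁₀(1.562) = -0.48.

-0.48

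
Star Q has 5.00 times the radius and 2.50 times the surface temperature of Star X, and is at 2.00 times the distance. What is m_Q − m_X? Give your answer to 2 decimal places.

L_Q/L_X = (5.00)²(2.50)⁴ = 976.6.
F_Q/F_X = (L_Q/L_X)/(d_Q/d_X)² = 976.6/4.000 = 244.1.
m_Q − m_X = −2.5 log₁₀(244.1) = -5.97.

-5.97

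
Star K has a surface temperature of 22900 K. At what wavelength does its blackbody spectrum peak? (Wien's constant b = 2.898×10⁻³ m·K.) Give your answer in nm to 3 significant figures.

λ_max = b/T = 2.898×10⁻³ / 22900 = 1.27×10^-7 m = 126.6 nm.

127 nm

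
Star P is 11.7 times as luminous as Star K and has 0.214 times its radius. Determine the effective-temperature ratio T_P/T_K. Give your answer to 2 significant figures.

L ∝ R²T⁴ gives T ∝ (L/R²)^(1/4), so
T_P/T_K = (11.7 / 0.214²)^(1/4) = (255.5)^(1/4) = 3.998.

4.0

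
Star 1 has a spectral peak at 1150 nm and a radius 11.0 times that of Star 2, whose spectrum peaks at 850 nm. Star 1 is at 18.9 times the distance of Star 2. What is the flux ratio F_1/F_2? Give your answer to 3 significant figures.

Wien's law: T_1/T_2 = λ_2/λ_1 = 850/1150 = 0.7391.
L_1/L_2 = (R_1/R_2)²(T_1/T_2)⁴ = (11.0)²(0.7391)⁴ = 36.11.
F_1/F_2 = (L_1/L_2)/(d_1/d_2)² = 36.11/(18.9)² = 0.1011.

0.101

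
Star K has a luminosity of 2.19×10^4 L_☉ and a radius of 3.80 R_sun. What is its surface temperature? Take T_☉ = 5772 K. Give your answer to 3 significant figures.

3.60×10^4 K

T/T_☉ = (L/L_☉)^(1/4) / (R/R_☉)^(1/2)
T = 5772 × (2.19×10^4)^(1/4) / √(3.80) = 5772 × 12.16 / 1.949 = 3.602×10^4 K.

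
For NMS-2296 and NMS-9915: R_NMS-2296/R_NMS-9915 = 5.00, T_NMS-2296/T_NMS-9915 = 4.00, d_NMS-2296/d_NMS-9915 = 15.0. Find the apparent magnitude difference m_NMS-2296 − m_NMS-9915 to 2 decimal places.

-3.63

L_NMS-2296/L_NMS-9915 = (5.00)²(4.00)⁴ = 6400.
F_NMS-2296/F_NMS-9915 = (L_NMS-2296/L_NMS-9915)/(d_NMS-2296/d_NMS-9915)² = 6400/225.0 = 28.44.
m_NMS-2296 − m_NMS-9915 = −2.5 log₁₀(28.44) = -3.63.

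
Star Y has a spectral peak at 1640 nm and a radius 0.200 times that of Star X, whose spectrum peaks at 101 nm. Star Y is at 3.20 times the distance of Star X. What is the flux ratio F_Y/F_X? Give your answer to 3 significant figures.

5.62×10^-8

Wien's law: T_Y/T_X = λ_X/λ_Y = 101/1640 = 0.06159.
L_Y/L_X = (R_Y/R_X)²(T_Y/T_X)⁴ = (0.200)²(0.06159)⁴ = 5.754×10^-7.
F_Y/F_X = (L_Y/L_X)/(d_Y/d_X)² = 5.754×10^-7/(3.20)² = 5.619×10^-8.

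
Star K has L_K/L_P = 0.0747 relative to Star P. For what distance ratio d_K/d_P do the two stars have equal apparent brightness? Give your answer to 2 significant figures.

0.27

Equal flux requires L_K/d_K² = L_P/d_P², so d_K/d_P = √(L_K/L_P)
= √(0.0747) = 0.2733.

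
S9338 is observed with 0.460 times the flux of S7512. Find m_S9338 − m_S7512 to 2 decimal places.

0.84

m_S9338 − m_S7512 = −2.5 log₁₀(F_S9338/F_S7512) = −2.5 log₁₀(0.460) = −2.5 × (-0.337) = 0.843.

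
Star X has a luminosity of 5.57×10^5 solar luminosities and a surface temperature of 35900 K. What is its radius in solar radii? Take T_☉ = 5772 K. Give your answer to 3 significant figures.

19.3 solar radii

R/R_☉ = √(L/L_☉) / (T/T_☉)² = √(5.57×10^5) / (6.220)²
       = 746.3 / 38.68 = 19.29.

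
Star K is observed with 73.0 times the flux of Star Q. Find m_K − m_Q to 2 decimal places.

m_K − m_Q = −2.5 log₁₀(F_K/F_Q) = −2.5 log₁₀(73.0) = −2.5 × (1.863) = -4.658.

-4.66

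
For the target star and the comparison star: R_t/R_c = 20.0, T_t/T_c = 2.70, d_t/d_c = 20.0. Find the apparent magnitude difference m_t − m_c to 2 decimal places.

L_t/L_c = (20.0)²(2.70)⁴ = 2.126×10^4.
F_t/F_c = (L_t/L_c)/(d_t/d_c)² = 2.126×10^4/400.0 = 53.14.
m_t − m_c = −2.5 log₁₀(53.14) = -4.31.

-4.31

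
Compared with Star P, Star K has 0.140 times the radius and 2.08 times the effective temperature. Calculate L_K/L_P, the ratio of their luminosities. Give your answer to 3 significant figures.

0.367

From the Stefan–Boltzmann law, L ∝ R²T⁴, so
L_K/L_P = (R_K/R_P)² (T_K/T_P)⁴ = (0.140)² × (2.08)⁴ = 0.01960 × 18.72 = 0.3669.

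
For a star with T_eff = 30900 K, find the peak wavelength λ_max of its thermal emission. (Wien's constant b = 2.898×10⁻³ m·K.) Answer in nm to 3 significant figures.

λ_max = b/T = 2.898×10⁻³ / 30900 = 9.38×10^-8 m = 93.79 nm.

93.8 nm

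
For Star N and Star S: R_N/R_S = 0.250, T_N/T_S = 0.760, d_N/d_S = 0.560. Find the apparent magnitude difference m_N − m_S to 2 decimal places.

2.94

L_N/L_S = (0.250)²(0.760)⁴ = 0.02085.
F_N/F_S = (L_N/L_S)/(d_N/d_S)² = 0.02085/0.3136 = 0.06649.
m_N − m_S = −2.5 log₁₀(0.06649) = 2.94.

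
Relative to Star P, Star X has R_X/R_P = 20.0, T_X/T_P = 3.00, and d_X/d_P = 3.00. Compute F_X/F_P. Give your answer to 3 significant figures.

3.60×10^3

L_X/L_P = (R_X/R_P)²(T_X/T_P)⁴ = (20.0)² × (3.00)⁴ = 3.240×10^4.
F_X/F_P = (L_X/L_P)/(d_X/d_P)² = 3.240×10^4 / (3.00)² = 3600.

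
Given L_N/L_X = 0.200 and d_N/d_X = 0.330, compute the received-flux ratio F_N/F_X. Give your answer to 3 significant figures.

F = L/(4πd²), so F_N/F_X = (L_N/L_X) / (d_N/d_X)²
= 0.200 / (0.330)² = 0.200 / 0.1089 = 1.837.

1.84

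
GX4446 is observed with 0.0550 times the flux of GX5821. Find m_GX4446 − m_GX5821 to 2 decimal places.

3.15

m_GX4446 − m_GX5821 = −2.5 log₁₀(F_GX4446/F_GX5821) = −2.5 log₁₀(0.0550) = −2.5 × (-1.260) = 3.149.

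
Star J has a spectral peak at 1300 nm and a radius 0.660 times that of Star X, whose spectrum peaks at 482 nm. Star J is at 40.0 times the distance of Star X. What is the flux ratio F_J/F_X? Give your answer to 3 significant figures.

5.14×10^-6

Wien's law: T_J/T_X = λ_X/λ_J = 482/1300 = 0.3708.
L_J/L_X = (R_J/R_X)²(T_J/T_X)⁴ = (0.660)²(0.3708)⁴ = 0.008232.
F_J/F_X = (L_J/L_X)/(d_J/d_X)² = 0.008232/(40.0)² = 5.145×10^-6.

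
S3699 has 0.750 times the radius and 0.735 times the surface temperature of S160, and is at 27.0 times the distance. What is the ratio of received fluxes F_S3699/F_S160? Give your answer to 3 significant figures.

2.25×10^-4

L_S3699/L_S160 = (R_S3699/R_S160)²(T_S3699/T_S160)⁴ = (0.750)² × (0.735)⁴ = 0.1642.
F_S3699/F_S160 = (L_S3699/L_S160)/(d_S3699/d_S160)² = 0.1642 / (27.0)² = 2.252×10^-4.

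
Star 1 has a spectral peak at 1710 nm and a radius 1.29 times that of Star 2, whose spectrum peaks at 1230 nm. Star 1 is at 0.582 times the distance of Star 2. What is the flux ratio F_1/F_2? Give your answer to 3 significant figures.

Wien's law: T_1/T_2 = λ_2/λ_1 = 1230/1710 = 0.7193.
L_1/L_2 = (R_1/R_2)²(T_1/T_2)⁴ = (1.29)²(0.7193)⁴ = 0.4455.
F_1/F_2 = (L_1/L_2)/(d_1/d_2)² = 0.4455/(0.582)² = 1.315.

1.32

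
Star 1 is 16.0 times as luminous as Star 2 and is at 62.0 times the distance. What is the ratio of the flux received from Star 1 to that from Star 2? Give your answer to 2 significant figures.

F = L/(4πd²), so F_1/F_2 = (L_1/L_2) / (d_1/d_2)²
= 16.0 / (62.0)² = 16.0 / 3844 = 0.004162.

0.0042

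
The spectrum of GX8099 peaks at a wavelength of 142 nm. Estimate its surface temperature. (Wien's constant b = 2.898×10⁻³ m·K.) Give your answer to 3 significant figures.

2.04×10^4 K

T = b/λ_max = 2.898×10⁻³ / (142×10⁻⁹) = 2.041×10^4 K.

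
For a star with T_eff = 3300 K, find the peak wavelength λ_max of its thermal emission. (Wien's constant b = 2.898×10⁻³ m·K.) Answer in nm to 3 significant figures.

878 nm

λ_max = b/T = 2.898×10⁻³ / 3300 = 8.78×10^-7 m = 878.2 nm.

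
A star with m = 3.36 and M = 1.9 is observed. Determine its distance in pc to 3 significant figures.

m − M = 5 log₁₀(d/10 pc)
3.36 − (1.9) = 1.46 = 5 log₁₀(d/10)
d = 10 × 10^(1.46/5) = 10 × 10^0.292 = 19.59 pc.

19.6 pc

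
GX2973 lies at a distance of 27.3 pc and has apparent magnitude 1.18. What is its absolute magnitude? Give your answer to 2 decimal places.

M = m − 5 log₁₀(d/10 pc) = 1.18 − 5 log₁₀(27.3/10)
  = 1.18 − 5 × 0.436 = 1.18 − 2.18 = -1.00.

-1.00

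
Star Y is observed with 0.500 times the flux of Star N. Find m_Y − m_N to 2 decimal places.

m_Y − m_N = −2.5 log₁₀(F_Y/F_N) = −2.5 log₁₀(0.500) = −2.5 × (-0.301) = 0.753.

0.75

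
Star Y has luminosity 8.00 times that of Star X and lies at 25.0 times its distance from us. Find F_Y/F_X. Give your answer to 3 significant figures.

0.0128

F = L/(4πd²), so F_Y/F_X = (L_Y/L_X) / (d_Y/d_X)²
= 8.00 / (25.0)² = 8.00 / 625.0 = 0.01280.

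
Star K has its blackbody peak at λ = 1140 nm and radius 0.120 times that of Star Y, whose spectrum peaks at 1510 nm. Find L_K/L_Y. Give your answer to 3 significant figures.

Wien's law gives T ∝ 1/λ_max, so T_K/T_Y = λ_Y/λ_K = 1510/1140 = 1.325.
Then L ∝ R²T⁴ gives L_K/L_Y = (0.120)² × (1.325)⁴ = 0.01440 × 3.078 = 0.04433.

0.0443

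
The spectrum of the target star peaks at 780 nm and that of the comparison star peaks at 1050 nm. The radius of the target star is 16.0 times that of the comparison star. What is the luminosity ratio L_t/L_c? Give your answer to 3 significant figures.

841

Wien's law gives T ∝ 1/λ_max, so T_t/T_c = λ_c/λ_t = 1050/780 = 1.346.
Then L ∝ R²T⁴ gives L_t/L_c = (16.0)² × (1.346)⁴ = 256.0 × 3.284 = 840.7.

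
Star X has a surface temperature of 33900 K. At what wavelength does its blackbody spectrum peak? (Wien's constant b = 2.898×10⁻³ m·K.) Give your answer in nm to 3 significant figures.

λ_max = b/T = 2.898×10⁻³ / 33900 = 8.55×10^-8 m = 85.49 nm.

85.5 nm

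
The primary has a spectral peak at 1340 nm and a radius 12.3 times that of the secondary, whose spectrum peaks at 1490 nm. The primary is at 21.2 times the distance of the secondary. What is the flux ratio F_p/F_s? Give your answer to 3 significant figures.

0.515

Wien's law: T_p/T_s = λ_s/λ_p = 1490/1340 = 1.112.
L_p/L_s = (R_p/R_s)²(T_p/T_s)⁴ = (12.3)²(1.112)⁴ = 231.3.
F_p/F_s = (L_p/L_s)/(d_p/d_s)² = 231.3/(21.2)² = 0.5146.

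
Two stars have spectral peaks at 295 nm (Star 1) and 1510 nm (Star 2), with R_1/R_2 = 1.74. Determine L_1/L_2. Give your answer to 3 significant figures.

Wien's law gives T ∝ 1/λ_max, so T_1/T_2 = λ_2/λ_1 = 1510/295 = 5.119.
Then L ∝ R²T⁴ gives L_1/L_2 = (1.74)² × (5.119)⁴ = 3.028 × 686.5 = 2078.

2.08×10^3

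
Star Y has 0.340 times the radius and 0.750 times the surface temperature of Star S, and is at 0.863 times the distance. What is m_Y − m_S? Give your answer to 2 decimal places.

L_Y/L_S = (0.340)²(0.750)⁴ = 0.03658.
F_Y/F_S = (L_Y/L_S)/(d_Y/d_S)² = 0.03658/0.7448 = 0.04911.
m_Y − m_S = −2.5 log₁₀(0.04911) = 3.27.

3.27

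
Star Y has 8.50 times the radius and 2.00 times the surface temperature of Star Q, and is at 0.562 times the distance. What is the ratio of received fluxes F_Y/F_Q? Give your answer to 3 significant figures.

3.66×10^3

L_Y/L_Q = (R_Y/R_Q)²(T_Y/T_Q)⁴ = (8.50)² × (2.00)⁴ = 1156.
F_Y/F_Q = (L_Y/L_Q)/(d_Y/d_Q)² = 1156 / (0.562)² = 3660.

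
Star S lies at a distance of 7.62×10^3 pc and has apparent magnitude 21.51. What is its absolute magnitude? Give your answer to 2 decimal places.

M = m − 5 log₁₀(d/10 pc) = 21.51 − 5 log₁₀(7.62×10^3/10)
  = 21.51 − 5 × 2.882 = 21.51 − 14.41 = 7.10.

7.10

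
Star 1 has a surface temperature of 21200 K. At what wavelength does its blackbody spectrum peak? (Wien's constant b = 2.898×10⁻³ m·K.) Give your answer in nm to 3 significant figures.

137 nm

λ_max = b/T = 2.898×10⁻³ / 21200 = 1.37×10^-7 m = 136.7 nm.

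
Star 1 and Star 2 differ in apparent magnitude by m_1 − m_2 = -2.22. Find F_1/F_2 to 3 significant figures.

7.73

F_1/F_2 = 10^(−(m_1 − m_2)/2.5) = 10^(2.22/2.5) = 10^0.888 = 7.727.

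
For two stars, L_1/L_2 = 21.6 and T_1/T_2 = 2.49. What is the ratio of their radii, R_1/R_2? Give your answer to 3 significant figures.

L ∝ R²T⁴ gives R ∝ √L / T², so
R_1/R_2 = √(21.6) / (2.49)² = 4.648 / 6.200 = 0.7496.

0.750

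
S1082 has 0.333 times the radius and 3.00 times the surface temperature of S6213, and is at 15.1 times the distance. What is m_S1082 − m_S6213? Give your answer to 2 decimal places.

L_S1082/L_S6213 = (0.333)²(3.00)⁴ = 8.982.
F_S1082/F_S6213 = (L_S1082/L_S6213)/(d_S1082/d_S6213)² = 8.982/228.0 = 0.03939.
m_S1082 − m_S6213 = −2.5 log₁₀(0.03939) = 3.51.

3.51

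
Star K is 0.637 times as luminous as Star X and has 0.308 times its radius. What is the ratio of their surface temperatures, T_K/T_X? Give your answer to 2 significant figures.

1.6

L ∝ R²T⁴ gives T ∝ (L/R²)^(1/4), so
T_K/T_X = (0.637 / 0.308²)^(1/4) = (6.715)^(1/4) = 1.610.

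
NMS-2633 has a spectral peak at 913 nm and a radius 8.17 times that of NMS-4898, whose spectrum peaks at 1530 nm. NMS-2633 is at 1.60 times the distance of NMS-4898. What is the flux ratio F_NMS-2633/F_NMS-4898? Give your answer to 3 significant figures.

206

Wien's law: T_NMS-2633/T_NMS-4898 = λ_NMS-4898/λ_NMS-2633 = 1530/913 = 1.676.
L_NMS-2633/L_NMS-4898 = (R_NMS-2633/R_NMS-4898)²(T_NMS-2633/T_NMS-4898)⁴ = (8.17)²(1.676)⁴ = 526.4.
F_NMS-2633/F_NMS-4898 = (L_NMS-2633/L_NMS-4898)/(d_NMS-2633/d_NMS-4898)² = 526.4/(1.60)² = 205.6.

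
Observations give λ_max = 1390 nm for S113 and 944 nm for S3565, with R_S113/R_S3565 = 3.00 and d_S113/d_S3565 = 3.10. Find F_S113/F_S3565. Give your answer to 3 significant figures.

Wien's law: T_S113/T_S3565 = λ_S3565/λ_S113 = 944/1390 = 0.6791.
L_S113/L_S3565 = (R_S113/R_S3565)²(T_S113/T_S3565)⁴ = (3.00)²(0.6791)⁴ = 1.915.
F_S113/F_S3565 = (L_S113/L_S3565)/(d_S113/d_S3565)² = 1.915/(3.10)² = 0.1992.

0.199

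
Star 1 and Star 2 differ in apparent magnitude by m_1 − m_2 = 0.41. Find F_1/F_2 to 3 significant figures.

0.685

F_1/F_2 = 10^(−(m_1 − m_2)/2.5) = 10^(-0.41/2.5) = 10^-0.164 = 0.6855.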